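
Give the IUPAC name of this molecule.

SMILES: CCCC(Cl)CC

The longest continuous carbon chain has 6 atoms, so the parent hydride is hexane.
Number the chain so that the substituent locant set {3} is lower than {4} at the first point of difference.
That gives a chloro group at C-3.
Putting it together: 3-chlorohexane.

3-chlorohexane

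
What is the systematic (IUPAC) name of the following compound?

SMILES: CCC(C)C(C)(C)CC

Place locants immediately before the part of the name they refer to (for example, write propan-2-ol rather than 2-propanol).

The longest continuous carbon chain has 6 atoms, so the parent hydride is hexane.
Choose the numbering such that the substituent locant set {3,3,4} is lower than {3,4,4} at the first point of difference.
With this numbering: methyl groups at C-3 (×2) and C-4.
Assembling the pieces gives 3,3,4-trimethylhexane.

3,3,4-trimethylhexane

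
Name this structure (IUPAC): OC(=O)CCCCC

hexanoic acid

The longest carbon chain that includes the –COOH group has 6 carbons, so the parent hydride is hexane.
A carboxylic acid (terminal –COOH) is the principal characteristic group, giving the suffix -oic acid.
The numbering direction is chosen so that the carboxylic acid carbon is C-1 by definition.
The name is hexanoic acid.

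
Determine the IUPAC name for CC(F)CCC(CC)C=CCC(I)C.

The longest chain bearing the multiple bond is 10 carbons long (decane).
A C=C double bond in the chain gives the infix -ene-.
Choose the numbering such that numbering from this end puts the double bond at C-4 rather than C-6.
This places the double bond between C-4 and C-5; an ethyl group at C-6; a fluoro group at C-9; an iodo group at C-2.
The substituents are ordered alphabetically, ignoring any di-/tri- multipliers.
Putting it together: 6-ethyl-9-fluoro-2-iododec-4-ene.

6-ethyl-9-fluoro-2-iododec-4-ene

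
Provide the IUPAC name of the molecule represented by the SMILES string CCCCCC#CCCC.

Counting along the main chain through the multiple bond gives 10 carbons: the parent is decane.
A C≡C triple bond in the chain gives the infix -yne-.
The numbering direction is chosen so that numbering from this end puts the triple bond at C-4 rather than C-6.
With this numbering: the triple bond between C-4 and C-5.
The name is dec-4-yne.

dec-4-yne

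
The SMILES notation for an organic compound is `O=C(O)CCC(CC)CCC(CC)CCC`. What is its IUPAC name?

4,7-diethyldecanoic acid

Counting along the main chain through the –COOH group gives 10 carbons: the parent is decane.
A carboxylic acid (terminal –COOH) is the principal characteristic group, giving the suffix -oic acid.
The numbering direction is chosen so that the carboxylic acid carbon is C-1 by definition.
That gives ethyl groups at C-4 and C-7.
Putting it together: 4,7-diethyldecanoic acid.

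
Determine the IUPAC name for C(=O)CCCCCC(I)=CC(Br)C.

Counting along the main chain through the –CHO group and the multiple bond gives 10 carbons: the parent is decane.
The highest-priority functional group is an aldehyde (terminal –CHO), so the name ends in -al.
There is one C=C double bond, indicated by the ending -ene.
The numbering direction is chosen so that the aldehyde carbon is C-1 by definition.
This places the double bond between C-7 and C-8; a bromo group at C-9; an iodo group at C-7.
The substituents are ordered alphabetically, ignoring any di-/tri- multipliers.
The name is 9-bromo-7-iododec-7-enal.

9-bromo-7-iododec-7-enal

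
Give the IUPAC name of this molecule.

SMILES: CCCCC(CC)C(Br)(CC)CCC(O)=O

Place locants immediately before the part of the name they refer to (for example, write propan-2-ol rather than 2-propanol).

4-bromo-4,5-diethylnonanoic acid

The longest carbon chain that includes the –COOH group has 9 carbons, so the parent hydride is nonane.
The principal characteristic group is a carboxylic acid (terminal –COOH), named with the suffix -oic acid.
The numbering direction is chosen so that the carboxylic acid carbon is C-1 by definition.
With this numbering: a bromo group at C-4; ethyl groups at C-4 and C-5.
Prefixes are listed alphabetically: bromo, ethyl.
Putting it together: 4-bromo-4,5-diethylnonanoic acid.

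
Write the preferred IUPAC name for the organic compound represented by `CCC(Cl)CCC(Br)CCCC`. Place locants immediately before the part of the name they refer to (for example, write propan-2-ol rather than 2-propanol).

6-bromo-3-chlorodecane

The longest carbon chain is 10 atoms: the parent is decane.
Choose the numbering such that the substituent locant set {3,6} is lower than {5,8} at the first point of difference.
With this numbering: a bromo group at C-6; a chloro group at C-3.
Prefixes are listed alphabetically: bromo, chloro.
Putting it together: 6-bromo-3-chlorodecane.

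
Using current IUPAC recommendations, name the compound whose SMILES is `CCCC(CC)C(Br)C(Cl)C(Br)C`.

2,4-dibromo-3-chloro-5-ethyloctane

The longest continuous carbon chain has 8 atoms, so the parent hydride is octane.
Number the chain so that the substituent locant set {2,3,4,5} is lower than {4,5,6,7} at the first point of difference.
That gives bromo groups at C-2 and C-4; a chloro group at C-3; an ethyl group at C-5.
Prefixes are listed alphabetically: bromo, chloro, ethyl.
Assembling the pieces gives 2,4-dibromo-3-chloro-5-ethyloctane.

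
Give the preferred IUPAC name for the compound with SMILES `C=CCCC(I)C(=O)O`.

2-iodohex-5-enoic acid

The longest chain bearing the –COOH group and the multiple bond is 6 carbons long (hexane).
The principal characteristic group is a carboxylic acid (terminal –COOH), named with the suffix -oic acid.
A C=C double bond in the chain gives the infix -ene-.
Choose the numbering such that the carboxylic acid carbon is C-1 by definition.
With this numbering: the double bond between C-5 and C-6; an iodo group at C-2.
Putting it together: 2-iodohex-5-enoic acid.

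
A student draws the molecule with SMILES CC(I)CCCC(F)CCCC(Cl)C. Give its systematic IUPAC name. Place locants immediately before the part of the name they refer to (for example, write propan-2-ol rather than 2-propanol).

2-chloro-6-fluoro-10-iodoundecane

The longest carbon chain is 11 atoms: the parent is undecane.
The numbering direction is chosen so that the locant sets are identical either way, so the alphabetically earlier chloro substituent takes the lower locant (2 rather than 10).
With this numbering: a chloro group at C-2; a fluoro group at C-6; an iodo group at C-10.
Prefixes are listed alphabetically: chloro, fluoro, iodo.
Assembling the pieces gives 2-chloro-6-fluoro-10-iodoundecane.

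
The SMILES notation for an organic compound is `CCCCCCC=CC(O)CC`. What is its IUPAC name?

undec-4-en-3-ol

The longest chain bearing the –OH group and the multiple bond is 11 carbons long (undecane).
The highest-priority functional group is an alcohol (–OH), so the name ends in -ol.
There is one C=C double bond, indicated by the ending -ene.
Choose the numbering such that numbering from this end puts the hydroxyl group at C-3 rather than C-9.
This places the hydroxyl at C-3; the double bond between C-4 and C-5.
Putting it together: undec-4-en-3-ol.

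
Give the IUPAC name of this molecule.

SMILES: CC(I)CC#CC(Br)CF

2-bromo-1-fluoro-6-iodohept-3-yne

The longest chain bearing the multiple bond is 7 carbons long (heptane).
A C≡C triple bond in the chain gives the infix -yne-.
Number the chain so that numbering from this end puts the triple bond at C-3 rather than C-4.
This places the triple bond between C-3 and C-4; a bromo group at C-2; a fluoro group at C-1; an iodo group at C-6.
Substituent prefixes are cited in alphabetical order (multiplying prefixes like di-/tri- are ignored for ordering).
Assembling the pieces gives 2-bromo-1-fluoro-6-iodohept-3-yne.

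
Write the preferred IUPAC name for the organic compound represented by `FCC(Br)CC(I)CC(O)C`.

6-bromo-7-fluoro-4-iodoheptan-2-ol

The longest carbon chain that includes the –OH group has 7 carbons, so the parent hydride is heptane.
An alcohol (–OH) is the principal characteristic group, giving the suffix -ol.
Number the chain so that numbering from this end puts the hydroxyl group at C-2 rather than C-6.
With this numbering: the hydroxyl at C-2; a bromo group at C-6; a fluoro group at C-7; an iodo group at C-4.
Prefixes are listed alphabetically: bromo, fluoro, iodo.
Assembling the pieces gives 6-bromo-7-fluoro-4-iodoheptan-2-ol.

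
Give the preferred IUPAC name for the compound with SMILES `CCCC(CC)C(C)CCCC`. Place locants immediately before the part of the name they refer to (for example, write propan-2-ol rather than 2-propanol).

The longest continuous carbon chain has 9 atoms, so the parent hydride is nonane.
The numbering direction is chosen so that the substituent locant set {4,5} is lower than {5,6} at the first point of difference.
With this numbering: an ethyl group at C-4; a methyl group at C-5.
The substituents are ordered alphabetically, ignoring any di-/tri- multipliers.
Putting it together: 4-ethyl-5-methylnonane.

4-ethyl-5-methylnonane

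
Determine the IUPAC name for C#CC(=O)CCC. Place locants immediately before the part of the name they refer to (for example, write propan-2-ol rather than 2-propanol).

The longest carbon chain that includes the carbonyl and the multiple bond has 6 carbons, so the parent hydride is hexane.
The highest-priority functional group is a ketone (C=O on an internal carbon), so the name ends in -one.
A C≡C triple bond in the chain gives the infix -yne-.
Number the chain so that numbering from this end puts the carbonyl group at C-3 rather than C-4.
That gives the carbonyl at C-3; the triple bond between C-1 and C-2.
Assembling the pieces gives hex-1-yn-3-one.

hex-1-yn-3-one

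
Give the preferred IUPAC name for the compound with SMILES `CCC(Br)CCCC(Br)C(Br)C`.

2,3,7-tribromononane

The longest continuous carbon chain has 9 atoms, so the parent hydride is nonane.
Choose the numbering such that the substituent locant set {2,3,7} is lower than {3,7,8} at the first point of difference.
That gives bromo groups at C-2 and C-3 and C-7.
The name is 2,3,7-tribromononane.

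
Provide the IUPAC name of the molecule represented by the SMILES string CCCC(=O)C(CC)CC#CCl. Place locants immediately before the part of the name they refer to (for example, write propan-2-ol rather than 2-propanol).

The longest chain bearing the carbonyl and the multiple bond is 8 carbons long (octane).
The highest-priority functional group is a ketone (C=O on an internal carbon), so the name ends in -one.
A C≡C triple bond in the chain gives the infix -yne-.
The numbering direction is chosen so that numbering from this end puts the carbonyl group at C-4 rather than C-5.
With this numbering: the carbonyl at C-4; the triple bond between C-7 and C-8; a chloro group at C-8; an ethyl group at C-5.
The substituents are ordered alphabetically, ignoring any di-/tri- multipliers.
The name is 8-chloro-5-ethyloct-7-yn-4-one.

8-chloro-5-ethyloct-7-yn-4-one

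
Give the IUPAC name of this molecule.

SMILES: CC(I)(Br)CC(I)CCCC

2-bromo-2,4-diiodooctane

The longest carbon chain is 8 atoms: the parent is octane.
Number the chain so that the substituent locant set {2,2,4} is lower than {5,7,7} at the first point of difference.
With this numbering: a bromo group at C-2; iodo groups at C-2 and C-4.
Prefixes are listed alphabetically: bromo, iodo.
The name is 2-bromo-2,4-diiodooctane.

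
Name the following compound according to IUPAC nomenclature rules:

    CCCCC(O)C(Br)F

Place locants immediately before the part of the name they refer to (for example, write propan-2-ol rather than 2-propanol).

1-bromo-1-fluorohexan-2-ol

Counting along the main chain through the –OH group gives 6 carbons: the parent is hexane.
The highest-priority functional group is an alcohol (–OH), so the name ends in -ol.
Number the chain so that numbering from this end puts the hydroxyl group at C-2 rather than C-5.
This places the hydroxyl at C-2; a bromo group at C-1; a fluoro group at C-1.
Prefixes are listed alphabetically: bromo, fluoro.
Assembling the pieces gives 1-bromo-1-fluorohexan-2-ol.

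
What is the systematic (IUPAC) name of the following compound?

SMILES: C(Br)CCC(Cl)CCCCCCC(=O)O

The longest carbon chain that includes the –COOH group has 11 carbons, so the parent hydride is undecane.
The principal characteristic group is a carboxylic acid (terminal –COOH), named with the suffix -oic acid.
Choose the numbering such that the carboxylic acid carbon is C-1 by definition.
This places a bromo group at C-11; a chloro group at C-8.
Substituent prefixes are cited in alphabetical order (multiplying prefixes like di-/tri- are ignored for ordering).
The name is 11-bromo-8-chloroundecanoic acid.

11-bromo-8-chloroundecanoic acid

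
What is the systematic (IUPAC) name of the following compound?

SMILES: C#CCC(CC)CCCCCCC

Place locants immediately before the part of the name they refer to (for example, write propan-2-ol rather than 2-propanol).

4-ethylundec-1-yne

The longest chain bearing the multiple bond is 11 carbons long (undecane).
A C≡C triple bond in the chain gives the infix -yne-.
Choose the numbering such that numbering from this end puts the triple bond at C-1 rather than C-10.
This places the triple bond between C-1 and C-2; an ethyl group at C-4.
Assembling the pieces gives 4-ethylundec-1-yne.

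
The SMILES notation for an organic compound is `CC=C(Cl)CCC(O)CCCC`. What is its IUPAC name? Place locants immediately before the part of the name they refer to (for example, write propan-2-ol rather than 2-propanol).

The longest carbon chain that includes the –OH group and the multiple bond has 10 carbons, so the parent hydride is decane.
The highest-priority functional group is an alcohol (–OH), so the name ends in -ol.
The chain contains a C=C double bond, so the unsaturation ending is -ene.
The numbering direction is chosen so that numbering from this end puts the hydroxyl group at C-5 rather than C-6.
With this numbering: the hydroxyl at C-5; the double bond between C-8 and C-9; a chloro group at C-8.
The name is 8-chlorodec-8-en-5-ol.

8-chlorodec-8-en-5-ol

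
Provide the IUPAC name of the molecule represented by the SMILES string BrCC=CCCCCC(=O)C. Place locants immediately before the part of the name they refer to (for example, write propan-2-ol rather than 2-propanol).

9-bromonon-7-en-2-one

The longest chain bearing the carbonyl and the multiple bond is 9 carbons long (nonane).
A ketone (C=O on an internal carbon) is the principal characteristic group, giving the suffix -one.
The chain contains a C=C double bond, so the unsaturation ending is -ene.
Number the chain so that numbering from this end puts the carbonyl group at C-2 rather than C-8.
That gives the carbonyl at C-2; the double bond between C-7 and C-8; a bromo group at C-9.
Assembling the pieces gives 9-bromonon-7-en-2-one.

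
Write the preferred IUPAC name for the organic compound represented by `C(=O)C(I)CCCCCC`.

2-iodooctanal

The longest chain bearing the –CHO group is 8 carbons long (octane).
The highest-priority functional group is an aldehyde (terminal –CHO), so the name ends in -al.
The numbering direction is chosen so that the aldehyde carbon is C-1 by definition.
That gives an iodo group at C-2.
Putting it together: 2-iodooctanal.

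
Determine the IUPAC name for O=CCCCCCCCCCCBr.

11-bromoundecanal

The longest carbon chain that includes the –CHO group has 11 carbons, so the parent hydride is undecane.
The principal characteristic group is an aldehyde (terminal –CHO), named with the suffix -al.
Choose the numbering such that the aldehyde carbon is C-1 by definition.
With this numbering: a bromo group at C-11.
The name is 11-bromoundecanal.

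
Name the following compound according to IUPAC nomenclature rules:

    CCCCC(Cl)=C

The longest carbon chain that includes the multiple bond has 6 carbons, so the parent hydride is hexane.
The chain contains a C=C double bond, so the unsaturation ending is -ene.
Choose the numbering such that numbering from this end puts the double bond at C-1 rather than C-5.
That gives the double bond between C-1 and C-2; a chloro group at C-2.
Assembling the pieces gives 2-chlorohex-1-ene.

2-chlorohex-1-ene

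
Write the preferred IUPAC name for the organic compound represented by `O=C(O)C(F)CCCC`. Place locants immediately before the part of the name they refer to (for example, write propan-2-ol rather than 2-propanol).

2-fluorohexanoic acid

The longest chain bearing the –COOH group is 6 carbons long (hexane).
The principal characteristic group is a carboxylic acid (terminal –COOH), named with the suffix -oic acid.
The numbering direction is chosen so that the carboxylic acid carbon is C-1 by definition.
With this numbering: a fluoro group at C-2.
Putting it together: 2-fluorohexanoic acid.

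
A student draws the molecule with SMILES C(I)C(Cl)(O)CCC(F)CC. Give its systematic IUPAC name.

2-chloro-5-fluoro-1-iodoheptan-2-ol

The longest chain bearing the –OH group is 7 carbons long (heptane).
The principal characteristic group is an alcohol (–OH), named with the suffix -ol.
Choose the numbering such that numbering from this end puts the hydroxyl group at C-2 rather than C-6.
This places the hydroxyl at C-2; a chloro group at C-2; a fluoro group at C-5; an iodo group at C-1.
Substituent prefixes are cited in alphabetical order (multiplying prefixes like di-/tri- are ignored for ordering).
The name is 2-chloro-5-fluoro-1-iodoheptan-2-ol.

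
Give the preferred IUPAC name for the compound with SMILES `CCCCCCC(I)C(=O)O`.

The longest carbon chain that includes the –COOH group has 8 carbons, so the parent hydride is octane.
A carboxylic acid (terminal –COOH) is the principal characteristic group, giving the suffix -oic acid.
Number the chain so that the carboxylic acid carbon is C-1 by definition.
That gives an iodo group at C-2.
Putting it together: 2-iodooctanoic acid.

2-iodooctanoic acid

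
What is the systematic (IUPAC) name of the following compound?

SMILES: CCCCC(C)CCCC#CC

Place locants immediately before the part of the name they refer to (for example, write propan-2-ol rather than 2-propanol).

The longest carbon chain that includes the multiple bond has 11 carbons, so the parent hydride is undecane.
A C≡C triple bond in the chain gives the infix -yne-.
The numbering direction is chosen so that numbering from this end puts the triple bond at C-2 rather than C-9.
That gives the triple bond between C-2 and C-3; a methyl group at C-7.
Assembling the pieces gives 7-methylundec-2-yne.

7-methylundec-2-yne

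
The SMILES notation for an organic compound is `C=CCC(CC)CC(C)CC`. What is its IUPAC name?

4-ethyl-6-methyloct-1-ene

The longest carbon chain that includes the multiple bond has 8 carbons, so the parent hydride is octane.
There is one C=C double bond, indicated by the ending -ene.
The numbering direction is chosen so that numbering from this end puts the double bond at C-1 rather than C-7.
This places the double bond between C-1 and C-2; an ethyl group at C-4; a methyl group at C-6.
The substituents are ordered alphabetically, ignoring any di-/tri- multipliers.
The name is 4-ethyl-6-methyloct-1-ene.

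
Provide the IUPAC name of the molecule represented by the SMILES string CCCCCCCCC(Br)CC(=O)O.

The longest chain bearing the –COOH group is 11 carbons long (undecane).
The highest-priority functional group is a carboxylic acid (terminal –COOH), so the name ends in -oic acid.
Number the chain so that the carboxylic acid carbon is C-1 by definition.
With this numbering: a bromo group at C-3.
Putting it together: 3-bromoundecanoic acid.

3-bromoundecanoic acid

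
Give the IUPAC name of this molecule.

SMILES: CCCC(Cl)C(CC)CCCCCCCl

The parent chain contains 11 carbons (undecane).
Number the chain so that the substituent locant set {1,7,8} is lower than {4,5,11} at the first point of difference.
With this numbering: chloro groups at C-1 and C-8; an ethyl group at C-7.
The substituents are ordered alphabetically, ignoring any di-/tri- multipliers.
The name is 1,8-dichloro-7-ethylundecane.

1,8-dichloro-7-ethylundecane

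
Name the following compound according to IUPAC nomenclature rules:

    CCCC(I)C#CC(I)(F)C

2-fluoro-2,5-diiodooct-3-yne

The longest chain bearing the multiple bond is 8 carbons long (octane).
A C≡C triple bond in the chain gives the infix -yne-.
Choose the numbering such that numbering from this end puts the triple bond at C-3 rather than C-5.
With this numbering: the triple bond between C-3 and C-4; a fluoro group at C-2; iodo groups at C-2 and C-5.
Substituent prefixes are cited in alphabetical order (multiplying prefixes like di-/tri- are ignored for ordering).
The name is 2-fluoro-2,5-diiodooct-3-yne.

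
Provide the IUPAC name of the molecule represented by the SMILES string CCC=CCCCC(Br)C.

8-bromonon-3-ene

Counting along the main chain through the multiple bond gives 9 carbons: the parent is nonane.
A C=C double bond in the chain gives the infix -ene-.
The numbering direction is chosen so that numbering from this end puts the double bond at C-3 rather than C-6.
With this numbering: the double bond between C-3 and C-4; a bromo group at C-8.
The name is 8-bromonon-3-ene.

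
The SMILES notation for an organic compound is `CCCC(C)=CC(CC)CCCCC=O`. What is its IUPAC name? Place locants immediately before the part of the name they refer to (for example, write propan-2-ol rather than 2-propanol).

The longest carbon chain that includes the –CHO group and the multiple bond has 11 carbons, so the parent hydride is undecane.
The principal characteristic group is an aldehyde (terminal –CHO), named with the suffix -al.
A C=C double bond in the chain gives the infix -ene-.
The numbering direction is chosen so that the aldehyde carbon is C-1 by definition.
That gives the double bond between C-7 and C-8; an ethyl group at C-6; a methyl group at C-8.
The substituents are ordered alphabetically, ignoring any di-/tri- multipliers.
Putting it together: 6-ethyl-8-methylundec-7-enal.

6-ethyl-8-methylundec-7-enal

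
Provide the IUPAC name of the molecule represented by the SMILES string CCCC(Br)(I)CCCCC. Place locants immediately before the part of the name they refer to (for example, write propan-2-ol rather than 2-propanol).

4-bromo-4-iodononane

The parent chain contains 9 carbons (nonane).
Choose the numbering such that the substituent locant set {4,4} is lower than {6,6} at the first point of difference.
This places a bromo group at C-4; an iodo group at C-4.
The substituents are ordered alphabetically, ignoring any di-/tri- multipliers.
Putting it together: 4-bromo-4-iodononane.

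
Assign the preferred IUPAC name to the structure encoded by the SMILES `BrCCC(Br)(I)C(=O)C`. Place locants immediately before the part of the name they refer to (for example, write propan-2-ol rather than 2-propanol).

Counting along the main chain through the carbonyl gives 5 carbons: the parent is pentane.
The highest-priority functional group is a ketone (C=O on an internal carbon), so the name ends in -one.
The numbering direction is chosen so that numbering from this end puts the carbonyl group at C-2 rather than C-4.
This places the carbonyl at C-2; bromo groups at C-3 and C-5; an iodo group at C-3.
The substituents are ordered alphabetically, ignoring any di-/tri- multipliers.
Putting it together: 3,5-dibromo-3-iodopentan-2-one.

3,5-dibromo-3-iodopentan-2-one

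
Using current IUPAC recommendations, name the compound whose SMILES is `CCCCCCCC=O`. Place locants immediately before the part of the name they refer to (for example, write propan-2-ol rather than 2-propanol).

octanal

The longest carbon chain that includes the –CHO group has 8 carbons, so the parent hydride is octane.
The highest-priority functional group is an aldehyde (terminal –CHO), so the name ends in -al.
Choose the numbering such that the aldehyde carbon is C-1 by definition.
Putting it together: octanal.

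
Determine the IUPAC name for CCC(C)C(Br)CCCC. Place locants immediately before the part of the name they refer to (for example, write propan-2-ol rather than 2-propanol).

4-bromo-3-methyloctane

The parent chain contains 8 carbons (octane).
Choose the numbering such that the substituent locant set {3,4} is lower than {5,6} at the first point of difference.
That gives a bromo group at C-4; a methyl group at C-3.
The substituents are ordered alphabetically, ignoring any di-/tri- multipliers.
Assembling the pieces gives 4-bromo-3-methyloctane.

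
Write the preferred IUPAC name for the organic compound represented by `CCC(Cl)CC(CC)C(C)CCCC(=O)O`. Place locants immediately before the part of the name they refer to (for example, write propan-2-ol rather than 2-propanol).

8-chloro-6-ethyl-5-methyldecanoic acid

Counting along the main chain through the –COOH group gives 10 carbons: the parent is decane.
A carboxylic acid (terminal –COOH) is the principal characteristic group, giving the suffix -oic acid.
The numbering direction is chosen so that the carboxylic acid carbon is C-1 by definition.
With this numbering: a chloro group at C-8; an ethyl group at C-6; a methyl group at C-5.
The substituents are ordered alphabetically, ignoring any di-/tri- multipliers.
Assembling the pieces gives 8-chloro-6-ethyl-5-methyldecanoic acid.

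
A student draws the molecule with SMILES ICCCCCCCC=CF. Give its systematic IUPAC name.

1-fluoro-9-iodonon-1-ene

Counting along the main chain through the multiple bond gives 9 carbons: the parent is nonane.
A C=C double bond in the chain gives the infix -ene-.
Number the chain so that numbering from this end puts the double bond at C-1 rather than C-8.
That gives the double bond between C-1 and C-2; a fluoro group at C-1; an iodo group at C-9.
Substituent prefixes are cited in alphabetical order (multiplying prefixes like di-/tri- are ignored for ordering).
Assembling the pieces gives 1-fluoro-9-iodonon-1-ene.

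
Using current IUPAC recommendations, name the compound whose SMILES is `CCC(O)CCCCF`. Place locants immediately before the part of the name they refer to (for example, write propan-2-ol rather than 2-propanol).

7-fluoroheptan-3-ol

The longest carbon chain that includes the –OH group has 7 carbons, so the parent hydride is heptane.
An alcohol (–OH) is the principal characteristic group, giving the suffix -ol.
The numbering direction is chosen so that numbering from this end puts the hydroxyl group at C-3 rather than C-5.
That gives the hydroxyl at C-3; a fluoro group at C-7.
Assembling the pieces gives 7-fluoroheptan-3-ol.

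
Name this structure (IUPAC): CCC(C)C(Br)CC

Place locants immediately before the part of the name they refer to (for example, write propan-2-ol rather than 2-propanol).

The longest carbon chain is 6 atoms: the parent is hexane.
The numbering direction is chosen so that the locant sets are identical either way, so the alphabetically earlier bromo substituent takes the lower locant (3 rather than 4).
This places a bromo group at C-3; a methyl group at C-4.
Prefixes are listed alphabetically: bromo, methyl.
The name is 3-bromo-4-methylhexane.

3-bromo-4-methylhexane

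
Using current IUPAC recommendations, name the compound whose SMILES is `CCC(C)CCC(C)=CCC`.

Counting along the main chain through the multiple bond gives 9 carbons: the parent is nonane.
A C=C double bond in the chain gives the infix -ene-.
Number the chain so that numbering from this end puts the double bond at C-3 rather than C-6.
With this numbering: the double bond between C-3 and C-4; methyl groups at C-4 and C-7.
The name is 4,7-dimethylnon-3-ene.

4,7-dimethylnon-3-ene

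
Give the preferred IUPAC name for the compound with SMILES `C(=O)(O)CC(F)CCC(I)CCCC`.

3-fluoro-6-iododecanoic acid

The longest carbon chain that includes the –COOH group has 10 carbons, so the parent hydride is decane.
The principal characteristic group is a carboxylic acid (terminal –COOH), named with the suffix -oic acid.
The numbering direction is chosen so that the carboxylic acid carbon is C-1 by definition.
With this numbering: a fluoro group at C-3; an iodo group at C-6.
The substituents are ordered alphabetically, ignoring any di-/tri- multipliers.
Putting it together: 3-fluoro-6-iododecanoic acid.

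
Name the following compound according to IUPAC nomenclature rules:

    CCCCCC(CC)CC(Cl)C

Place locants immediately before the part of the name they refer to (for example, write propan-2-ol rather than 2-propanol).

2-chloro-4-ethylnonane

The parent chain contains 9 carbons (nonane).
Choose the numbering such that the substituent locant set {2,4} is lower than {6,8} at the first point of difference.
With this numbering: a chloro group at C-2; an ethyl group at C-4.
Prefixes are listed alphabetically: chloro, ethyl.
Putting it together: 2-chloro-4-ethylnonane.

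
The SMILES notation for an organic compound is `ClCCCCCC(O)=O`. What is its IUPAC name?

The longest carbon chain that includes the –COOH group has 6 carbons, so the parent hydride is hexane.
The highest-priority functional group is a carboxylic acid (terminal –COOH), so the name ends in -oic acid.
The numbering direction is chosen so that the carboxylic acid carbon is C-1 by definition.
This places a chloro group at C-6.
Assembling the pieces gives 6-chlorohexanoic acid.

6-chlorohexanoic acid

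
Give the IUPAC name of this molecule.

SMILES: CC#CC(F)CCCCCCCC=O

The longest carbon chain that includes the –CHO group and the multiple bond has 12 carbons, so the parent hydride is dodecane.
An aldehyde (terminal –CHO) is the principal characteristic group, giving the suffix -al.
There is one C≡C triple bond, indicated by the ending -yne.
Number the chain so that the aldehyde carbon is C-1 by definition.
With this numbering: the triple bond between C-10 and C-11; a fluoro group at C-9.
The name is 9-fluorododec-10-ynal.

9-fluorododec-10-ynal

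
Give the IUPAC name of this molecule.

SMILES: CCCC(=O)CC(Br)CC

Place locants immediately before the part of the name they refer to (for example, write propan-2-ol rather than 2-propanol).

The longest carbon chain that includes the carbonyl has 8 carbons, so the parent hydride is octane.
A ketone (C=O on an internal carbon) is the principal characteristic group, giving the suffix -one.
Number the chain so that numbering from this end puts the carbonyl group at C-4 rather than C-5.
That gives the carbonyl at C-4; a bromo group at C-6.
Putting it together: 6-bromooctan-4-one.

6-bromooctan-4-one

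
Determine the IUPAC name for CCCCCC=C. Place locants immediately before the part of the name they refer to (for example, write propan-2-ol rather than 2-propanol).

hept-1-ene

Counting along the main chain through the multiple bond gives 7 carbons: the parent is heptane.
A C=C double bond in the chain gives the infix -ene-.
Number the chain so that numbering from this end puts the double bond at C-1 rather than C-6.
This places the double bond between C-1 and C-2.
The name is hept-1-ene.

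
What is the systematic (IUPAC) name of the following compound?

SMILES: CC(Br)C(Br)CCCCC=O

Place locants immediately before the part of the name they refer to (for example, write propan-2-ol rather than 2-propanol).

6,7-dibromooctanal

The longest carbon chain that includes the –CHO group has 8 carbons, so the parent hydride is octane.
The highest-priority functional group is an aldehyde (terminal –CHO), so the name ends in -al.
The numbering direction is chosen so that the aldehyde carbon is C-1 by definition.
With this numbering: bromo groups at C-6 and C-7.
Putting it together: 6,7-dibromooctanal.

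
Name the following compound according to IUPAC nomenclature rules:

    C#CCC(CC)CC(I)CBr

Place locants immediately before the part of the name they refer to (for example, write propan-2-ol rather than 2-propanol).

The longest carbon chain that includes the multiple bond has 7 carbons, so the parent hydride is heptane.
There is one C≡C triple bond, indicated by the ending -yne.
The numbering direction is chosen so that numbering from this end puts the triple bond at C-1 rather than C-6.
With this numbering: the triple bond between C-1 and C-2; a bromo group at C-7; an ethyl group at C-4; an iodo group at C-6.
Prefixes are listed alphabetically: bromo, ethyl, iodo.
The name is 7-bromo-4-ethyl-6-iodohept-1-yne.

7-bromo-4-ethyl-6-iodohept-1-yne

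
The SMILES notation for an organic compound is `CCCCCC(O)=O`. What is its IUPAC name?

The longest carbon chain that includes the –COOH group has 6 carbons, so the parent hydride is hexane.
The principal characteristic group is a carboxylic acid (terminal –COOH), named with the suffix -oic acid.
The numbering direction is chosen so that the carboxylic acid carbon is C-1 by definition.
Putting it together: hexanoic acid.

hexanoic acid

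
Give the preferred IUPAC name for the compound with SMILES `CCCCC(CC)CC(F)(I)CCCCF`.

The longest continuous carbon chain has 11 atoms, so the parent hydride is undecane.
The numbering direction is chosen so that the substituent locant set {1,5,5,7} is lower than {5,7,7,11} at the first point of difference.
With this numbering: an ethyl group at C-7; fluoro groups at C-1 and C-5; an iodo group at C-5.
Substituent prefixes are cited in alphabetical order (multiplying prefixes like di-/tri- are ignored for ordering).
The name is 7-ethyl-1,5-difluoro-5-iodoundecane.

7-ethyl-1,5-difluoro-5-iodoundecane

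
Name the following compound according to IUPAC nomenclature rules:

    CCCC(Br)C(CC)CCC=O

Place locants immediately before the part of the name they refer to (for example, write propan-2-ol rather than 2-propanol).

The longest carbon chain that includes the –CHO group has 8 carbons, so the parent hydride is octane.
The principal characteristic group is an aldehyde (terminal –CHO), named with the suffix -al.
Number the chain so that the aldehyde carbon is C-1 by definition.
That gives a bromo group at C-5; an ethyl group at C-4.
Substituent prefixes are cited in alphabetical order (multiplying prefixes like di-/tri- are ignored for ordering).
The name is 5-bromo-4-ethyloctanal.

5-bromo-4-ethyloctanal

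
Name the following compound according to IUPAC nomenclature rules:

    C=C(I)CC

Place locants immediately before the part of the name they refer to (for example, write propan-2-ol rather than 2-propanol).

2-iodobut-1-ene

The longest carbon chain that includes the multiple bond has 4 carbons, so the parent hydride is butane.
A C=C double bond in the chain gives the infix -ene-.
The numbering direction is chosen so that numbering from this end puts the double bond at C-1 rather than C-3.
With this numbering: the double bond between C-1 and C-2; an iodo group at C-2.
Putting it together: 2-iodobut-1-ene.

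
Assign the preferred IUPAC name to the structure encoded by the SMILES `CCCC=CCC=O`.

hept-3-enal

Counting along the main chain through the –CHO group and the multiple bond gives 7 carbons: the parent is heptane.
The principal characteristic group is an aldehyde (terminal –CHO), named with the suffix -al.
A C=C double bond in the chain gives the infix -ene-.
Number the chain so that the aldehyde carbon is C-1 by definition.
With this numbering: the double bond between C-3 and C-4.
The name is hept-3-enal.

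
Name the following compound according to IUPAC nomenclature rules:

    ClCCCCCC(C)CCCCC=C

12-chloro-7-methyldodec-1-ene

Counting along the main chain through the multiple bond gives 12 carbons: the parent is dodecane.
The chain contains a C=C double bond, so the unsaturation ending is -ene.
The numbering direction is chosen so that numbering from this end puts the double bond at C-1 rather than C-11.
This places the double bond between C-1 and C-2; a chloro group at C-12; a methyl group at C-7.
Prefixes are listed alphabetically: chloro, methyl.
Putting it together: 12-chloro-7-methyldodec-1-ene.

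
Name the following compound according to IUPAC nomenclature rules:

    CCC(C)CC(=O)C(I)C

The longest carbon chain that includes the carbonyl has 7 carbons, so the parent hydride is heptane.
The principal characteristic group is a ketone (C=O on an internal carbon), named with the suffix -one.
The numbering direction is chosen so that numbering from this end puts the carbonyl group at C-3 rather than C-5.
With this numbering: the carbonyl at C-3; an iodo group at C-2; a methyl group at C-5.
Substituent prefixes are cited in alphabetical order (multiplying prefixes like di-/tri- are ignored for ordering).
The name is 2-iodo-5-methylheptan-3-one.

2-iodo-5-methylheptan-3-one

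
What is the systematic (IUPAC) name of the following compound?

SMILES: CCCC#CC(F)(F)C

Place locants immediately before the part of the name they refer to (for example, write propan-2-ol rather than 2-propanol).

2,2-difluorohept-3-yne

The longest carbon chain that includes the multiple bond has 7 carbons, so the parent hydride is heptane.
A C≡C triple bond in the chain gives the infix -yne-.
Number the chain so that numbering from this end puts the triple bond at C-3 rather than C-4.
This places the triple bond between C-3 and C-4; two fluoro groups at C-2.
Assembling the pieces gives 2,2-difluorohept-3-yne.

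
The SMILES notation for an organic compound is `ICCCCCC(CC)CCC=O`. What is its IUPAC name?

4-ethyl-9-iodononanal

Counting along the main chain through the –CHO group gives 9 carbons: the parent is nonane.
The highest-priority functional group is an aldehyde (terminal –CHO), so the name ends in -al.
Number the chain so that the aldehyde carbon is C-1 by definition.
This places an ethyl group at C-4; an iodo group at C-9.
Prefixes are listed alphabetically: ethyl, iodo.
Assembling the pieces gives 4-ethyl-9-iodononanal.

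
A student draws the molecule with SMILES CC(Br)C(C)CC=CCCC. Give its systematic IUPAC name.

8-bromo-7-methylnon-4-ene

The longest chain bearing the multiple bond is 9 carbons long (nonane).
There is one C=C double bond, indicated by the ending -ene.
Number the chain so that numbering from this end puts the double bond at C-4 rather than C-5.
That gives the double bond between C-4 and C-5; a bromo group at C-8; a methyl group at C-7.
Substituent prefixes are cited in alphabetical order (multiplying prefixes like di-/tri- are ignored for ordering).
Assembling the pieces gives 8-bromo-7-methylnon-4-ene.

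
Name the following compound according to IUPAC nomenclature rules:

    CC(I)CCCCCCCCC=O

10-iodoundecanal

The longest carbon chain that includes the –CHO group has 11 carbons, so the parent hydride is undecane.
An aldehyde (terminal –CHO) is the principal characteristic group, giving the suffix -al.
Choose the numbering such that the aldehyde carbon is C-1 by definition.
That gives an iodo group at C-10.
Assembling the pieces gives 10-iodoundecanal.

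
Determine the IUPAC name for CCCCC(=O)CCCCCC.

undecan-5-one

The longest carbon chain that includes the carbonyl has 11 carbons, so the parent hydride is undecane.
The highest-priority functional group is a ketone (C=O on an internal carbon), so the name ends in -one.
Choose the numbering such that numbering from this end puts the carbonyl group at C-5 rather than C-7.
This places the carbonyl at C-5.
Assembling the pieces gives undecan-5-one.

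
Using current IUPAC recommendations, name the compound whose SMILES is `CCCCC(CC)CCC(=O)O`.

4-ethyloctanoic acid

Counting along the main chain through the –COOH group gives 8 carbons: the parent is octane.
A carboxylic acid (terminal –COOH) is the principal characteristic group, giving the suffix -oic acid.
Choose the numbering such that the carboxylic acid carbon is C-1 by definition.
That gives an ethyl group at C-4.
Assembling the pieces gives 4-ethyloctanoic acid.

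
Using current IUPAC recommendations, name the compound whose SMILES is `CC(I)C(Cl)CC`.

3-chloro-2-iodopentane

The longest carbon chain is 5 atoms: the parent is pentane.
Number the chain so that the substituent locant set {2,3} is lower than {3,4} at the first point of difference.
With this numbering: a chloro group at C-3; an iodo group at C-2.
Substituent prefixes are cited in alphabetical order (multiplying prefixes like di-/tri- are ignored for ordering).
The name is 3-chloro-2-iodopentane.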